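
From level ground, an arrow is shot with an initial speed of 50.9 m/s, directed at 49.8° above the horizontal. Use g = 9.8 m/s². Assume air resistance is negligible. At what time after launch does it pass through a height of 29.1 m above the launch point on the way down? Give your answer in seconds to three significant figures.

Components: vₓ = 50.90 cos 49.8° = 32.85 m/s, v_y0 = 50.90 sin 49.8° = 38.88 m/s.
Set y = v_y0 t − ½ g t² = 29.1: 4.900 t² − 38.88 t + 29.1 = 0.
Quadratic formula: t = (38.88 ± √941.08) / 9.80 = (38.88 ± 30.68) / 9.80 → t = 0.8368 s or 7.097 s.
The descending-branch root is 7.097 s.

7.10 s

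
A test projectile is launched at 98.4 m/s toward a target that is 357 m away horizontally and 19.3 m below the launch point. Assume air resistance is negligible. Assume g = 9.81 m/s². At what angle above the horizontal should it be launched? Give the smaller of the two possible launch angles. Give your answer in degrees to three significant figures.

7.40°

Trajectory: y = x tanθ − g x² (1 + tan²θ)/(2v₀²). With x = 357, y = −19.3, v₀ = 98.4, g = 9.81:
64.56 tan²θ − 357 tanθ + (45.26) = 0.
tanθ = [357 ± √(357² − 4 × 64.56 × (45.26))] / (2 × 64.56) = (357 ± 340.2) / 129.1, giving tanθ = 0.1298 or 5.400.
θ = 7.398° or 79.51°; the smaller is 7.398°.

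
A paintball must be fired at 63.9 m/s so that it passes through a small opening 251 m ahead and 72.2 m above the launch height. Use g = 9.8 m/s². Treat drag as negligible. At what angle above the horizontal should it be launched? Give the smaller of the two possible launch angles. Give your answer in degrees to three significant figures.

Trajectory: y = x tanθ − g x² (1 + tan²θ)/(2v₀²). With x = 251, y = 72.2, v₀ = 63.9, g = 9.80:
75.60 tan²θ − 251 tanθ + (147.8) = 0.
tanθ = [251 ± √(251² − 4 × 75.60 × (147.8))] / (2 × 75.60) = (251 ± 135.3) / 151.2, giving tanθ = 0.7652 or 2.555.
θ = 37.42° or 68.62°; the smaller is 37.42°.

37.4°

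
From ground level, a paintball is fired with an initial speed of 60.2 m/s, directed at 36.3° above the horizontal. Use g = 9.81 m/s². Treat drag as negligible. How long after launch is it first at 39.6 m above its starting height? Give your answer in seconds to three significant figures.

1.37 s

Components: vₓ = 60.20 cos 36.3° = 48.52 m/s, v_y0 = 60.20 sin 36.3° = 35.64 m/s.
Set y = v_y0 t − ½ g t² = 39.6: 4.905 t² − 35.64 t + 39.6 = 0.
Quadratic formula: t = (35.64 ± √493.20) / 9.81 = (35.64 ± 22.21) / 9.81 → t = 1.369 s or 5.897 s.
The first (ascending) time is 1.369 s.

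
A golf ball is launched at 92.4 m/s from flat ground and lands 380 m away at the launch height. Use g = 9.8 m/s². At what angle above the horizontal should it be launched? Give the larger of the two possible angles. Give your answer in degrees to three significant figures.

77.1°

R = v₀² sin 2θ / g gives sin 2θ = gR/v₀² = 9.80·380/92.4² = 0.4362.
2θ = 25.86° or 180° − 25.86° = 154.1°, so θ = 12.93° or 77.07°.
The larger angle is 77.07°.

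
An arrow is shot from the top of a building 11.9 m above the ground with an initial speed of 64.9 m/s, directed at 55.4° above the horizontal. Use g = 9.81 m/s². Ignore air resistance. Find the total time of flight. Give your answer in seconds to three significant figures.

Horizontal component vₓ = 64.90 cos 55.4° = 36.85 m/s; vertical v_y0 = 64.90 sin 55.4° = 53.42 m/s.
Vertical motion (up positive, ground at y = 0): 4.905 t² − (53.42) t − 11.9 = 0, so t = (53.42 + √(53.42² + 2·9.81·11.9)) / 9.81 = (53.42 + 55.56) / 9.81 = 11.11 s.

11.1 s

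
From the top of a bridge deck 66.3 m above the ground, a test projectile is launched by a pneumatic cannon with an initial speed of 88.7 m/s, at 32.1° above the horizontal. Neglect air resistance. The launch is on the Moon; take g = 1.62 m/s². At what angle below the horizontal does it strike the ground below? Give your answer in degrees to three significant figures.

Resolve: vₓ = 88.70 cos 32.1° = 75.14 m/s and v_y0 = 88.70 sin 32.1° = 47.14 m/s.
Vertical motion (up positive, ground at y = 0): 0.8100 t² − (47.14) t − 66.3 = 0, so t = (47.14 + √(47.14² + 2·1.62·66.3)) / 1.62 = (47.14 + 49.36) / 1.62 = 59.57 s.
At impact: v_y = v_y0 − g t = −49.36 m/s; vₓ = 75.14 m/s.
Angle below horizontal: arctan(|v_y|/vₓ) = arctan(49.36/75.14) = 33.30°.

33.3°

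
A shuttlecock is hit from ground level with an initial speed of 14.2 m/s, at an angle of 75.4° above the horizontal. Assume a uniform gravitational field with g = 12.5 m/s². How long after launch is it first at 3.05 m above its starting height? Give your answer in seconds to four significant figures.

Resolve: vₓ = 14.20 cos 75.4° = 3.579 m/s and v_y0 = 14.20 sin 75.4° = 13.74 m/s.
Height y(t) = 13.74 t − 6.250 t² = 3.05 gives 6.250 t² − 13.74 t + 3.05 = 0.
t = [13.74 ± √(13.74² − 2·12.5·3.05)] / 12.5 = (13.74 ± 10.61) / 12.5, so t = 0.2505 s or t = 1.948 s.
The first (ascending) time is 0.2505 s.

0.2505 s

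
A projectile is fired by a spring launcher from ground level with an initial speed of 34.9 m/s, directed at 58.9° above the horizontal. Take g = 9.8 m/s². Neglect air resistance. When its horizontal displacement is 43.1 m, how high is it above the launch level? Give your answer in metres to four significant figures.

43.44 m

Components: vₓ = 34.90 cos 58.9° = 18.03 m/s, v_y0 = 34.90 sin 58.9° = 29.88 m/s.
Time to reach x = 43.1 m: t = x/vₓ = 43.1/18.03 = 2.391 s.
Height: y = v_y0 t − ½ g t² = 29.88 × 2.391 − 4.900 × 2.391² = 71.45 − 28.01 = 43.44 m.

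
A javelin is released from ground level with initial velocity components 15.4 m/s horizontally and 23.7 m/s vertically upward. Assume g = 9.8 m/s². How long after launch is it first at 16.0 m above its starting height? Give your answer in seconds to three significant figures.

0.811 s

Require v_y0 t − ½ g t² = 16.0, i.e. 4.900 t² − 23.70 t + 16.0 = 0.
t = [23.70 ± √(23.70² − 2·9.80·16.0)] / 9.80 = (23.70 ± 15.75) / 9.80, so t = 0.8111 s or t = 4.026 s.
The first (ascending) time is 0.8111 s.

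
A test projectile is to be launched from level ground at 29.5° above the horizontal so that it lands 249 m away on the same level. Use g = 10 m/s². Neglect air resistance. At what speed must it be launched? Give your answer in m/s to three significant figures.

From R = (v₀² / g) sin 2θ: v₀ = √(gR / sin 2θ).
v₀ = √(10.0 × 249 / sin 59.00°) = √(2490 / 0.8572) = √2904.9 = 53.90 m/s.

53.9 m/s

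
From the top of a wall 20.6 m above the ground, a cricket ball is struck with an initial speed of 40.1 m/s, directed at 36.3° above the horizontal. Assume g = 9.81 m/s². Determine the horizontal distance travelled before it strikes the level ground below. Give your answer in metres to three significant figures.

181 m

Components: vₓ = 40.10 cos 36.3° = 32.32 m/s, v_y0 = 40.10 sin 36.3° = 23.74 m/s.
The projectile lands when y = 20.6 + (23.74) t − ½·9.81·t² = 0. Positive root: t = (23.74 + √(23.74² + 2·9.81·20.6)) / 9.81 = (23.74 + 31.11) / 9.81 = 5.591 s.
Horizontal distance: R = vₓ t = 32.32 × 5.591 = 180.7 m.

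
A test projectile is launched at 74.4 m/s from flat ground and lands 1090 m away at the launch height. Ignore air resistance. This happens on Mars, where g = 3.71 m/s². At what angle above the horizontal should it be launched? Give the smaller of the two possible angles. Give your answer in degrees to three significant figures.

R = v₀² sin 2θ / g gives sin 2θ = gR/v₀² = 3.71·1090/74.4² = 0.7306.
2θ = 46.93° or 180° − 46.93° = 133.1°, so θ = 23.47° or 66.53°.
The smaller angle is 23.47°.

23.5°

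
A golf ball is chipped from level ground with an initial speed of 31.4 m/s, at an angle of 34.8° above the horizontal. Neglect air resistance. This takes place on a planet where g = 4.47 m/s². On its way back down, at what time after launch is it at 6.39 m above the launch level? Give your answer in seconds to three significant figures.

vₓ = 31.40 cos 34.8° = 25.78 m/s; v_y0 = 31.40 sin 34.8° = 17.92 m/s.
Set y = v_y0 t − ½ g t² = 6.39: 2.235 t² − 17.92 t + 6.39 = 0.
t = [17.92 ± √(17.92² − 2·4.47·6.39)] / 4.47 = (17.92 ± 16.25) / 4.47, so t = 0.3740 s or t = 7.644 s.
The descending-branch root is 7.644 s.

7.64 s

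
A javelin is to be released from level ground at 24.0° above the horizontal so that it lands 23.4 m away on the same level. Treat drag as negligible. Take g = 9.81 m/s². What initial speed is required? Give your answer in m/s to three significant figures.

Level-ground range: R = v₀² sin(2θ)/g, so v₀ = √(gR / sin 2θ).
v₀ = √(9.81 × 23.4 / sin 48.00°) = √(229.6 / 0.7431) = √308.90 = 17.58 m/s.

17.6 m/s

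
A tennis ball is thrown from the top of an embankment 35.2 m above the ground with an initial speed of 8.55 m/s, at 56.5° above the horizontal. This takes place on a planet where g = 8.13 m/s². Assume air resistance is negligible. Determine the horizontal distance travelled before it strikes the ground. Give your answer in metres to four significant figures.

Resolve: vₓ = 8.550 cos 56.5° = 4.719 m/s and v_y0 = 8.550 sin 56.5° = 7.130 m/s.
The projectile lands when y = 35.2 + (7.130) t − ½·8.13·t² = 0. Positive root: t = (7.130 + √(7.130² + 2·8.13·35.2)) / 8.13 = (7.130 + 24.96) / 8.13 = 3.948 s.
Horizontal distance: R = vₓ t = 4.719 × 3.948 = 18.63 m.

18.63 m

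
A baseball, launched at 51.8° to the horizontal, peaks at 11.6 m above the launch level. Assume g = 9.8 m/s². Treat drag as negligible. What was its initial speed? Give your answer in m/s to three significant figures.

19.2 m/s

At the peak v_y = 0, so v_y0 = √(2gH) = √(2 × 9.80 × 11.6) = 15.08 m/s.
v_y0 = v₀ sin θ ⇒ v₀ = 15.08 / sin 51.8° = 19.19 m/s.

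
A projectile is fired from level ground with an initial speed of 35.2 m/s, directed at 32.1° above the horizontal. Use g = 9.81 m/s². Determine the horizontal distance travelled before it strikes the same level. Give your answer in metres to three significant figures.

Horizontal component vₓ = 35.20 cos 32.1° = 29.82 m/s; vertical v_y0 = 35.20 sin 32.1° = 18.71 m/s.
Time aloft: T = 2 v_y0 / g = 2 × 18.71 / 9.81 = 3.814 s.
Range: R = vₓ T = 29.82 × 3.814 = 113.7 m.

114 m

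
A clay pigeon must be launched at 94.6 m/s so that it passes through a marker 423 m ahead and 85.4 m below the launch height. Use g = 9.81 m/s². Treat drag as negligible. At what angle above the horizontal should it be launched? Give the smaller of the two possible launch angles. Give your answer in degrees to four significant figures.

1.728°

Trajectory: y = x tanθ − g x² (1 + tan²θ)/(2v₀²). With x = 423, y = −85.4, v₀ = 94.6, g = 9.81:
98.07 tan²θ − 423 tanθ + (12.67) = 0.
tanθ = [423 ± √(423² − 4 × 98.07 × (12.67))] / (2 × 98.07) = (423 ± 417.1) / 196.1, giving tanθ = 0.03016 or 4.283.
θ = 1.728° or 76.86°; the smaller is 1.728°.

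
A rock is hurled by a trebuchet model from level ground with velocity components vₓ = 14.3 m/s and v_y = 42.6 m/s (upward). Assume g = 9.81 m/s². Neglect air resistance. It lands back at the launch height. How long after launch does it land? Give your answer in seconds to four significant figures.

8.685 s

Landing at launch height ⇒ T = 2 v_y0 / g = 2 × 42.60 / 9.81 = 8.685 s.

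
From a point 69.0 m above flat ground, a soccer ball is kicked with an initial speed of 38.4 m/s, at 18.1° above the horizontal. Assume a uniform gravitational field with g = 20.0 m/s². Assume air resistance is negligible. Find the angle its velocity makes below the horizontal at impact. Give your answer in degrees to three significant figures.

55.9°

Horizontal component vₓ = 38.40 cos 18.1° = 36.50 m/s; vertical v_y0 = 38.40 sin 18.1° = 11.93 m/s.
With up positive and y = 0 at the ground: y(t) = 69.0 + (11.93) t − 10.00 t². Setting y = 0 and taking the positive root: t = [11.93 + √(11.93² + 2·20.0·69.0)] / 20.0 = (11.93 + 53.87) / 20.0 = 3.290 s.
At impact: v_y = v_y0 − g t = −53.87 m/s; vₓ = 36.50 m/s.
Angle below horizontal: arctan(|v_y|/vₓ) = arctan(53.87/36.50) = 55.88°.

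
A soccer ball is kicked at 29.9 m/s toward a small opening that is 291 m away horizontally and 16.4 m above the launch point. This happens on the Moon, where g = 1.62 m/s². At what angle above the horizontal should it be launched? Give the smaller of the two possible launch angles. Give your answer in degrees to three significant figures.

19.4°

Trajectory: y = x tanθ − g x² (1 + tan²θ)/(2v₀²). With x = 291, y = 16.4, v₀ = 29.9, g = 1.62:
76.72 tan²θ − 291 tanθ + (93.12) = 0.
tanθ = [291 ± √(291² − 4 × 76.72 × (93.12))] / (2 × 76.72) = (291 ± 236.9) / 153.4, giving tanθ = 0.3528 or 3.440.
θ = 19.43° or 73.79°; the smaller is 19.43°.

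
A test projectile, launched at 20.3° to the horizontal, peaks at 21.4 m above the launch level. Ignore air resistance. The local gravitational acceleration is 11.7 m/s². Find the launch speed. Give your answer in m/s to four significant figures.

64.50 m/s

At the peak v_y = 0, so v_y0 = √(2gH) = √(2 × 11.7 × 21.4) = 22.38 m/s.
v_y0 = v₀ sin θ ⇒ v₀ = 22.38 / sin 20.3° = 64.50 m/s.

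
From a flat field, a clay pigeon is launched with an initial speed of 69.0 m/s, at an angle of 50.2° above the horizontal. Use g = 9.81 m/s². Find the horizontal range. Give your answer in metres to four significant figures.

Components: vₓ = 69.00 cos 50.2° = 44.17 m/s, v_y0 = 69.00 sin 50.2° = 53.01 m/s.
Time aloft: T = 2 v_y0 / g = 2 × 53.01 / 9.81 = 10.81 s.
Range: R = vₓ T = 44.17 × 10.81 = 477.3 m.

477.3 m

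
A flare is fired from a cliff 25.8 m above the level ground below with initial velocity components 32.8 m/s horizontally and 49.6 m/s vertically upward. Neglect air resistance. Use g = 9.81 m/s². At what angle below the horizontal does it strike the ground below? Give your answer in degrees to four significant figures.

58.94°

With up positive and y = 0 at the ground: y(t) = 25.8 + (49.60) t − 4.905 t². Setting y = 0 and taking the positive root: t = [49.60 + √(49.60² + 2·9.81·25.8)] / 9.81 = (49.60 + 54.46) / 9.81 = 10.61 s.
At impact: v_y = v_y0 − g t = −54.46 m/s; vₓ = 32.80 m/s.
Angle below horizontal: arctan(|v_y|/vₓ) = arctan(54.46/32.80) = 58.94°.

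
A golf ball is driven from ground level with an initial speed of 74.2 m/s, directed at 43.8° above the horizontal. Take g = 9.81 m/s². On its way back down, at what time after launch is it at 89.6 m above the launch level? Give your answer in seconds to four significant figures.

8.258 s

Resolve: vₓ = 74.20 cos 43.8° = 53.55 m/s and v_y0 = 74.20 sin 43.8° = 51.36 m/s.
Require v_y0 t − ½ g t² = 89.6, i.e. 4.905 t² − 51.36 t + 89.6 = 0.
Quadratic formula: t = (51.36 ± √879.59) / 9.81 = (51.36 ± 29.66) / 9.81 → t = 2.212 s or 8.258 s.
The descending-branch root is 8.258 s.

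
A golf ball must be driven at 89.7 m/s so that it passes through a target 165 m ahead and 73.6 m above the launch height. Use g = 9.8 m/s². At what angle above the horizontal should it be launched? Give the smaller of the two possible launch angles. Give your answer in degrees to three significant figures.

Trajectory: y = x tanθ − g x² (1 + tan²θ)/(2v₀²). With x = 165, y = 73.6, v₀ = 89.7, g = 9.80:
16.58 tan²θ − 165 tanθ + (90.18) = 0.
tanθ = [165 ± √(165² − 4 × 16.58 × (90.18))] / (2 × 16.58) = (165 ± 145.8) / 33.16, giving tanθ = 0.5804 or 9.371.
θ = 30.13° or 83.91°; the smaller is 30.13°.

30.1°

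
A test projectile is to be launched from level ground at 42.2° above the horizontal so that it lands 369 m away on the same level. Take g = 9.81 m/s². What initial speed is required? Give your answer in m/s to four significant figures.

60.31 m/s

Level-ground range: R = v₀² sin(2θ)/g, so v₀ = √(gR / sin 2θ).
v₀ = √(9.81 × 369 / sin 84.40°) = √(3620 / 0.9952) = √3637.2 = 60.31 m/s.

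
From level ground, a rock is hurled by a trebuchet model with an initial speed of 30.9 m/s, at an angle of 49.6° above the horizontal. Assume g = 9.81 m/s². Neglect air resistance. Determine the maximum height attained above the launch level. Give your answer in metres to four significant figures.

28.22 m

vₓ = 30.90 cos 49.6° = 20.03 m/s; v_y0 = 30.90 sin 49.6° = 23.53 m/s.
Peak height H = v_y0² / (2g) = 553.73 / 19.62 = 28.22 m.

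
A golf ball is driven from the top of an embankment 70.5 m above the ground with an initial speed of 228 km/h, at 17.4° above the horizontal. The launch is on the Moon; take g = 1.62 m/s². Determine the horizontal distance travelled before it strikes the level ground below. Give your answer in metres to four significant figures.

1610 m

Convert: 228 km/h = 228/3.6 = 63.33 m/s.
Horizontal component vₓ = 63.33 cos 17.4° = 60.44 m/s; vertical v_y0 = 63.33 sin 17.4° = 18.94 m/s.
The projectile lands when y = 70.5 + (18.94) t − ½·1.62·t² = 0. Positive root: t = (18.94 + √(18.94² + 2·1.62·70.5)) / 1.62 = (18.94 + 24.23) / 1.62 = 26.65 s.
Horizontal distance: R = vₓ t = 60.44 × 26.65 = 1610 m.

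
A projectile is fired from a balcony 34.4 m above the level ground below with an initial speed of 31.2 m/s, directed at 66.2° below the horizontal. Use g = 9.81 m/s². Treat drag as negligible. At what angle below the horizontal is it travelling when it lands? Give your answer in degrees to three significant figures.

Components: vₓ = 31.20 cos 66.2° = 12.59 m/s, v_y0 = −28.55 m/s (downward).
With up positive and y = 0 at the ground: y(t) = 34.4 + (−28.55) t − 4.905 t². Setting y = 0 and taking the positive root: t = [−28.55 + √(28.55² + 2·9.81·34.4)] / 9.81 = (−28.55 + 38.60) / 9.81 = 1.025 s.
At impact: v_y = v_y0 − g t = −38.60 m/s; vₓ = 12.59 m/s.
Angle below horizontal: arctan(|v_y|/vₓ) = arctan(38.60/12.59) = 71.93°.

71.9°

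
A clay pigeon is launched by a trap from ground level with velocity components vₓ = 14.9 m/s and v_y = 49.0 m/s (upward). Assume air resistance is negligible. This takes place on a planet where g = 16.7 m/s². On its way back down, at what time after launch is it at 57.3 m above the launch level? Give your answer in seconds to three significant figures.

Set y = v_y0 t − ½ g t² = 57.3: 8.350 t² − 49.00 t + 57.3 = 0.
Quadratic formula: t = (49.00 ± √487.18) / 16.7 = (49.00 ± 22.07) / 16.7 → t = 1.612 s or 4.256 s.
The descending-branch root is 4.256 s.

4.26 s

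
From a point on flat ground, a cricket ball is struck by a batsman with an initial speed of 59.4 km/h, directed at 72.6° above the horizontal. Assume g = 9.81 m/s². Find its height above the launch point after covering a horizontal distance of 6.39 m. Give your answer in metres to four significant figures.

Convert: 59.4 km/h = 59.4/3.6 = 16.50 m/s.
Resolve: vₓ = 16.50 cos 72.6° = 4.934 m/s and v_y0 = 16.50 sin 72.6° = 15.74 m/s.
x = vₓ t ⇒ t = 6.39/4.934 = 1.295 s.
Height: y = v_y0 t − ½ g t² = 15.74 × 1.295 − 4.905 × 1.295² = 20.39 − 8.226 = 12.16 m.

12.16 m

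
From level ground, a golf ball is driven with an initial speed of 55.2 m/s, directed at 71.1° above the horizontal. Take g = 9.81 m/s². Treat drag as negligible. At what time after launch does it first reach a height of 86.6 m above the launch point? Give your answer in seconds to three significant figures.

2.05 s

Horizontal component vₓ = 55.20 cos 71.1° = 17.88 m/s; vertical v_y0 = 55.20 sin 71.1° = 52.22 m/s.
Require v_y0 t − ½ g t² = 86.6, i.e. 4.905 t² − 52.22 t + 86.6 = 0.
t = [52.22 ± √(52.22² − 2·9.81·86.6)] / 9.81 = (52.22 ± 32.07) / 9.81, so t = 2.055 s or t = 8.592 s.
The first (ascending) time is 2.055 s.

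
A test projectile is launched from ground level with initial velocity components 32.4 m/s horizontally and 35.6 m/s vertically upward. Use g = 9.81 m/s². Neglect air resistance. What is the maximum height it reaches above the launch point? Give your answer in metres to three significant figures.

Peak height H = v_y0² / (2g) = 1267.4 / 19.62 = 64.60 m.

64.6 m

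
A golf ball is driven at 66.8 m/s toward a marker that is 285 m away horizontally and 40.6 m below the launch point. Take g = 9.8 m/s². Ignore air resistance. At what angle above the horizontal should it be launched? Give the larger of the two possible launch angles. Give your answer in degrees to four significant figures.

Trajectory: y = x tanθ − g x² (1 + tan²θ)/(2v₀²). With x = 285, y = −40.6, v₀ = 66.8, g = 9.80:
89.19 tan²θ − 285 tanθ + (48.59) = 0.
tanθ = [285 ± √(285² − 4 × 89.19 × (48.59))] / (2 × 89.19) = (285 ± 252.8) / 178.4, giving tanθ = 0.1807 or 3.015.
θ = 10.24° or 71.65°; the larger is 71.65°.

71.65°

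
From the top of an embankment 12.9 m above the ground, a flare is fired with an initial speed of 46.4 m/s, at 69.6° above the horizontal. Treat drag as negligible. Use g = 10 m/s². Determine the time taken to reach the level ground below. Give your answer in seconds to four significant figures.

Resolve: vₓ = 46.40 cos 69.6° = 16.17 m/s and v_y0 = 46.40 sin 69.6° = 43.49 m/s.
With up positive and y = 0 at the ground: y(t) = 12.9 + (43.49) t − 5.000 t². Setting y = 0 and taking the positive root: t = [43.49 + √(43.49² + 2·10.0·12.9)] / 10.0 = (43.49 + 46.36) / 10.0 = 8.985 s.

8.985 s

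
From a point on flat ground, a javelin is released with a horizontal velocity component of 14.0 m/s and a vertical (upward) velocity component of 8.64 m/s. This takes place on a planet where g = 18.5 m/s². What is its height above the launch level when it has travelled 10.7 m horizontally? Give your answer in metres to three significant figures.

At x = 10.7 m, t = x/vₓ = 10.7/14.00 = 0.7643 s.
Height: y = v_y0 t − ½ g t² = 8.640 × 0.7643 − 9.250 × 0.7643² = 6.603 − 5.403 = 1.200 m.

1.20 m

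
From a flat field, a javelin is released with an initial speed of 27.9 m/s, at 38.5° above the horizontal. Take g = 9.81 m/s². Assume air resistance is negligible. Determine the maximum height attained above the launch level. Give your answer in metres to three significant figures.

15.4 m

Horizontal component vₓ = 27.90 cos 38.5° = 21.83 m/s; vertical v_y0 = 27.90 sin 38.5° = 17.37 m/s.
At the apex v_y = 0, so H = v_y0²/(2g) = 17.37²/19.62 = 15.37 m.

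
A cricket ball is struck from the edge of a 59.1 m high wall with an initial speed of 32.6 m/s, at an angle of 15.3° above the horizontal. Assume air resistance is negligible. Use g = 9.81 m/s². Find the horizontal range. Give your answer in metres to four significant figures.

140.2 m

Horizontal component vₓ = 32.60 cos 15.3° = 31.44 m/s; vertical v_y0 = 32.60 sin 15.3° = 8.602 m/s.
The projectile lands when y = 59.1 + (8.602) t − ½·9.81·t² = 0. Positive root: t = (8.602 + √(8.602² + 2·9.81·59.1)) / 9.81 = (8.602 + 35.12) / 9.81 = 4.457 s.
Horizontal distance: R = vₓ t = 31.44 × 4.457 = 140.2 m.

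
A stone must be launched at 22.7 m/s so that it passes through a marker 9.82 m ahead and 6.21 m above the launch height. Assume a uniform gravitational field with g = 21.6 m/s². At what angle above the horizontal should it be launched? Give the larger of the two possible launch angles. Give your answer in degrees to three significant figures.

75.2°

Trajectory: y = x tanθ − g x² (1 + tan²θ)/(2v₀²). With x = 9.82, y = 6.21, v₀ = 22.7, g = 21.6:
2.021 tan²θ − 9.82 tanθ + (8.231) = 0.
tanθ = [9.82 ± √(9.82² − 4 × 2.021 × (8.231))] / (2 × 2.021) = (9.82 ± 5.467) / 4.042, giving tanθ = 1.077 or 3.782.
θ = 47.12° or 75.19°; the larger is 75.19°.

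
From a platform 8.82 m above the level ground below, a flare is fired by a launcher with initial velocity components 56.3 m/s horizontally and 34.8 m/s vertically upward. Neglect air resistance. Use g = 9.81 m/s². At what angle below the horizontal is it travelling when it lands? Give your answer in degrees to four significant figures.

33.46°

With up positive and y = 0 at the ground: y(t) = 8.82 + (34.80) t − 4.905 t². Setting y = 0 and taking the positive root: t = [34.80 + √(34.80² + 2·9.81·8.82)] / 9.81 = (34.80 + 37.20) / 9.81 = 7.340 s.
At impact: v_y = v_y0 − g t = −37.20 m/s; vₓ = 56.30 m/s.
Angle below horizontal: arctan(|v_y|/vₓ) = arctan(37.20/56.30) = 33.46°.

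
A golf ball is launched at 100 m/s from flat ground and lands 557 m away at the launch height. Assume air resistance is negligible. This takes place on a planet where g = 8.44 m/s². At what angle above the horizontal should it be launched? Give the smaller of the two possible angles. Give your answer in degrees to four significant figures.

Level-ground range R = v₀² sin(2θ)/g ⇒ sin(2θ) = gR/v₀² = 8.44 × 557 / 100² = 0.4701.
2θ = 28.04° or 180° − 28.04° = 152.0°, so θ = 14.02° or 75.98°.
The smaller angle is 14.02°.

14.02°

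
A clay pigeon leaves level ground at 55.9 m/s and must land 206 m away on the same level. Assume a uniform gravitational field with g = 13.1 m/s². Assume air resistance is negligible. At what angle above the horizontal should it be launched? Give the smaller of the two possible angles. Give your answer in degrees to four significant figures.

29.86°

R = v₀² sin 2θ / g gives sin 2θ = gR/v₀² = 13.1·206/55.9² = 0.8636.
2θ = 59.72° or 180° − 59.72° = 120.3°, so θ = 29.86° or 60.14°.
The smaller angle is 29.86°.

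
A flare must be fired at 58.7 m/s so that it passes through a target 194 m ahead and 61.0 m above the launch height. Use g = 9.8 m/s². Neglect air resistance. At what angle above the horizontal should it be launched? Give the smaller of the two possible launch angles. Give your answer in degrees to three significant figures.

Trajectory: y = x tanθ − g x² (1 + tan²θ)/(2v₀²). With x = 194, y = 61.0, v₀ = 58.7, g = 9.80:
53.52 tan²θ − 194 tanθ + (114.5) = 0.
tanθ = [194 ± √(194² − 4 × 53.52 × (114.5))] / (2 × 53.52) = (194 ± 114.5) / 107.0, giving tanθ = 0.7423 or 2.882.
θ = 36.59° or 70.87°; the smaller is 36.59°.

36.6°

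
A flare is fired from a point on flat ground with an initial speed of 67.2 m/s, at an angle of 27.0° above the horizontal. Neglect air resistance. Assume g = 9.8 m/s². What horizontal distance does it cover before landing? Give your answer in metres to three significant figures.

373 m

Resolve: vₓ = 67.20 cos 27.0° = 59.88 m/s and v_y0 = 67.20 sin 27.0° = 30.51 m/s.
Flight time T = 2 v_y0 / g = 6.226 s.
Horizontal distance R = vₓ T = 59.88 × 6.226 = 372.8 m.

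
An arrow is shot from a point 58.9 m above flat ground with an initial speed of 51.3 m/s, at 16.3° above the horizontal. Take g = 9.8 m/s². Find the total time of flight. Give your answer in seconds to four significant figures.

Horizontal component vₓ = 51.30 cos 16.3° = 49.24 m/s; vertical v_y0 = 51.30 sin 16.3° = 14.40 m/s.
With up positive and y = 0 at the ground: y(t) = 58.9 + (14.40) t − 4.900 t². Setting y = 0 and taking the positive root: t = [14.40 + √(14.40² + 2·9.80·58.9)] / 9.80 = (14.40 + 36.90) / 9.80 = 5.235 s.

5.235 s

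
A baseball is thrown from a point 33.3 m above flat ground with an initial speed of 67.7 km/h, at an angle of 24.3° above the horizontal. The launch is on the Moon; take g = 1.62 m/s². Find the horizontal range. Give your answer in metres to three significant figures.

219 m

Convert: 67.7 km/h = 67.7/3.6 = 18.81 m/s.
Resolve: vₓ = 18.81 cos 24.3° = 17.14 m/s and v_y0 = 18.81 sin 24.3° = 7.739 m/s.
The projectile lands when y = 33.3 + (7.739) t − ½·1.62·t² = 0. Positive root: t = (7.739 + √(7.739² + 2·1.62·33.3)) / 1.62 = (7.739 + 12.95) / 1.62 = 12.77 s.
Horizontal distance: R = vₓ t = 17.14 × 12.77 = 218.9 m.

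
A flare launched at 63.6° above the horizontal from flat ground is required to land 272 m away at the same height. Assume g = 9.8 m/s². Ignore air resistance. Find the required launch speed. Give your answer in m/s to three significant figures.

57.8 m/s

Level-ground range: R = v₀² sin(2θ)/g, so v₀ = √(gR / sin 2θ).
v₀ = √(9.80 × 272 / sin 127.2°) = √(2666 / 0.7965) = √3346.5 = 57.85 m/s.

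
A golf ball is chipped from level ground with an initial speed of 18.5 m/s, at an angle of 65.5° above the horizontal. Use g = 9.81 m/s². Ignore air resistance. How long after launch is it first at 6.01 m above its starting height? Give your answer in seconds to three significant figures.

0.405 s

Components: vₓ = 18.50 cos 65.5° = 7.672 m/s, v_y0 = 18.50 sin 65.5° = 16.83 m/s.
Require v_y0 t − ½ g t² = 6.01, i.e. 4.905 t² − 16.83 t + 6.01 = 0.
Quadratic formula: t = (16.83 ± √165.48) / 9.81 = (16.83 ± 12.86) / 9.81 → t = 0.4047 s or 3.027 s.
The first (ascending) time is 0.4047 s.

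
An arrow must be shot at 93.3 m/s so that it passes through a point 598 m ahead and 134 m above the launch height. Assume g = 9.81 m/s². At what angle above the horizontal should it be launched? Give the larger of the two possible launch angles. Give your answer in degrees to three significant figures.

Trajectory: y = x tanθ − g x² (1 + tan²θ)/(2v₀²). With x = 598, y = 134, v₀ = 93.3, g = 9.81:
201.5 tan²θ − 598 tanθ + (335.5) = 0.
tanθ = [598 ± √(598² − 4 × 201.5 × (335.5))] / (2 × 201.5) = (598 ± 295.3) / 403.0, giving tanθ = 0.7512 or 2.217.
θ = 36.91° or 65.72°; the larger is 65.72°.

65.7°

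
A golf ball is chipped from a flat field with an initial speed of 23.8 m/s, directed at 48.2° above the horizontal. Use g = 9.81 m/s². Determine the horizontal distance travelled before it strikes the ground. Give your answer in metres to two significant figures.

57 m

Components: vₓ = 23.80 cos 48.2° = 15.86 m/s, v_y0 = 23.80 sin 48.2° = 17.74 m/s.
Time aloft: T = 2 v_y0 / g = 2 × 17.74 / 9.81 = 3.617 s.
Horizontal distance R = vₓ T = 15.86 × 3.617 = 57.38 m.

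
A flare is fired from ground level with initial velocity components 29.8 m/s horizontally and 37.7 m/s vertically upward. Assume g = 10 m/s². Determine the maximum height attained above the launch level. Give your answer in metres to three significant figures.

Peak height H = v_y0² / (2g) = 1421.3 / 20.00 = 71.06 m.

71.1 m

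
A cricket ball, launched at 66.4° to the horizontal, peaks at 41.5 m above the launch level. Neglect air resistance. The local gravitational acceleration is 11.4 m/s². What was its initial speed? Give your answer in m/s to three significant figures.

33.6 m/s

At the peak v_y = 0, so v_y0 = √(2gH) = √(2 × 11.4 × 41.5) = 30.76 m/s.
v_y0 = v₀ sin θ ⇒ v₀ = 30.76 / sin 66.4° = 33.57 m/s.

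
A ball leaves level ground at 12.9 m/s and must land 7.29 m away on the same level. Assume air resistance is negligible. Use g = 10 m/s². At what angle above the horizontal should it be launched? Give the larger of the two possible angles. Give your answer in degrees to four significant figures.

77.01°

From R = (v₀²/g) sin 2θ: sin 2θ = 10.0 × 7.29 / 166.41 = 0.4381.
2θ = 25.98° or 180° − 25.98° = 154.0°, so θ = 12.99° or 77.01°.
The larger angle is 77.01°.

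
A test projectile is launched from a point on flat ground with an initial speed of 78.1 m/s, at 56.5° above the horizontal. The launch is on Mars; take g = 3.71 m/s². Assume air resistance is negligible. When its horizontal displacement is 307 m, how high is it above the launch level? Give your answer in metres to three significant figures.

370 m

Resolve: vₓ = 78.10 cos 56.5° = 43.11 m/s and v_y0 = 78.10 sin 56.5° = 65.13 m/s.
x = vₓ t ⇒ t = 307/43.11 = 7.122 s.
Height: y = v_y0 t − ½ g t² = 65.13 × 7.122 − 1.855 × 7.122² = 463.8 − 94.09 = 369.7 m.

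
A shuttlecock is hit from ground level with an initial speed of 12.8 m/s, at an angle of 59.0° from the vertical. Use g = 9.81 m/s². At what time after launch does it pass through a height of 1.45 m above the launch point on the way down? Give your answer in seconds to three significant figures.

1.07 s

Horizontal component vₓ = 12.80 sin 59.0° = 10.97 m/s; vertical v_y0 = 12.80 cos 59.0° = 6.592 m/s.
Require v_y0 t − ½ g t² = 1.45, i.e. 4.905 t² − 6.592 t + 1.45 = 0.
t = [6.592 ± √(6.592² − 2·9.81·1.45)] / 9.81 = (6.592 ± 3.875) / 9.81, so t = 0.2771 s or t = 1.067 s.
The descending-branch root is 1.067 s.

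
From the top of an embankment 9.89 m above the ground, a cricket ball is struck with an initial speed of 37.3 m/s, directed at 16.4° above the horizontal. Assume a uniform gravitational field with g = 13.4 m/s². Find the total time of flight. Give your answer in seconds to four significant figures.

Horizontal component vₓ = 37.30 cos 16.4° = 35.78 m/s; vertical v_y0 = 37.30 sin 16.4° = 10.53 m/s.
The projectile lands when y = 9.89 + (10.53) t − ½·13.4·t² = 0. Positive root: t = (10.53 + √(10.53² + 2·13.4·9.89)) / 13.4 = (10.53 + 19.39) / 13.4 = 2.233 s.

2.233 s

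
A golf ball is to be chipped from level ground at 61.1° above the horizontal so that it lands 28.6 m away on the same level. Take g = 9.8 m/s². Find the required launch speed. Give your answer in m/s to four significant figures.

On level ground R = v₀² sin 2θ / g ⇒ v₀ = √(gR / sin 2θ).
v₀ = √(9.80 × 28.6 / sin 122.2°) = √(280.3 / 0.8462) = √331.22 = 18.20 m/s.

18.20 m/s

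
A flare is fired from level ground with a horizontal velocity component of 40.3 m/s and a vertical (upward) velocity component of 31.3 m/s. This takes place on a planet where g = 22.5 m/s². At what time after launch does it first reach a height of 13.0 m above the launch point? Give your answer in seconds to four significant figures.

Height y(t) = 31.30 t − 11.25 t² = 13.0 gives 11.25 t² − 31.30 t + 13.0 = 0.
t = [31.30 ± √(31.30² − 2·22.5·13.0)] / 22.5 = (31.30 ± 19.87) / 22.5, so t = 0.5081 s or t = 2.274 s.
The first (ascending) time is 0.5081 s.

0.5081 s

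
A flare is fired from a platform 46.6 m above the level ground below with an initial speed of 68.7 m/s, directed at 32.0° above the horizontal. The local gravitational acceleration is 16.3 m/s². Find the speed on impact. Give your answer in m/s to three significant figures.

79.0 m/s

Horizontal component vₓ = 68.70 cos 32.0° = 58.26 m/s; vertical v_y0 = 68.70 sin 32.0° = 36.41 m/s.
With up positive and y = 0 at the ground: y(t) = 46.6 + (36.41) t − 8.150 t². Setting y = 0 and taking the positive root: t = [36.41 + √(36.41² + 2·16.3·46.6)] / 16.3 = (36.41 + 53.33) / 16.3 = 5.505 s.
Vertical velocity at impact: v_y = v_y0 − g t = 36.41 − 16.3 × 5.505 = −53.33 m/s.
Speed: |v| = √(vₓ² + v_y²) = √(58.26² + 53.33²) = 78.99 m/s.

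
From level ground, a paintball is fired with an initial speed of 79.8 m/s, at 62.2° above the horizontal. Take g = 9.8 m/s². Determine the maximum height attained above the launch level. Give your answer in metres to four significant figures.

vₓ = 79.80 cos 62.2° = 37.22 m/s; v_y0 = 79.80 sin 62.2° = 70.59 m/s.
Maximum height: H = v_y0² / (2g) = 70.59² / (2 × 9.80) = 254.2 m.

254.2 m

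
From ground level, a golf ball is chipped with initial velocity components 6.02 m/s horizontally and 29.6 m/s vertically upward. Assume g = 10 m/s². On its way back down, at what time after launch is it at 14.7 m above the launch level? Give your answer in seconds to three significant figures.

Require v_y0 t − ½ g t² = 14.7, i.e. 5.000 t² − 29.60 t + 14.7 = 0.
Quadratic formula: t = (29.60 ± √582.16) / 10.0 = (29.60 ± 24.13) / 10.0 → t = 0.5472 s or 5.373 s.
The descending-branch root is 5.373 s.

5.37 s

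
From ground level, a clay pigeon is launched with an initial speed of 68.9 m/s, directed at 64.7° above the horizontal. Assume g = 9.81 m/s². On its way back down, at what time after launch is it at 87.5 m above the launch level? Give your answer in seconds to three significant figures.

Components: vₓ = 68.90 cos 64.7° = 29.44 m/s, v_y0 = 68.90 sin 64.7° = 62.29 m/s.
Require v_y0 t − ½ g t² = 87.5, i.e. 4.905 t² − 62.29 t + 87.5 = 0.
t = [62.29 ± √(62.29² − 2·9.81·87.5)] / 9.81 = (62.29 ± 46.51) / 9.81, so t = 1.608 s or t = 11.09 s.
The descending-branch root is 11.09 s.

11.1 s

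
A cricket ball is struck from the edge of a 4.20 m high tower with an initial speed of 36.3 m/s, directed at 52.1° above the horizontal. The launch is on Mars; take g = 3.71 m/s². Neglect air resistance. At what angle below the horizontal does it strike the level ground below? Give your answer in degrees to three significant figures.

52.6°

vₓ = 36.30 cos 52.1° = 22.30 m/s; v_y0 = 36.30 sin 52.1° = 28.64 m/s.
With up positive and y = 0 at the ground: y(t) = 4.20 + (28.64) t − 1.855 t². Setting y = 0 and taking the positive root: t = [28.64 + √(28.64² + 2·3.71·4.20)] / 3.71 = (28.64 + 29.18) / 3.71 = 15.59 s.
At impact: v_y = v_y0 − g t = −29.18 m/s; vₓ = 22.30 m/s.
Angle below horizontal: arctan(|v_y|/vₓ) = arctan(29.18/22.30) = 52.62°.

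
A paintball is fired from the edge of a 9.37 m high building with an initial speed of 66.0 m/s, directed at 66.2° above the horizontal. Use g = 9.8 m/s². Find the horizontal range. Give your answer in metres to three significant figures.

332 m

Components: vₓ = 66.00 cos 66.2° = 26.63 m/s, v_y0 = 66.00 sin 66.2° = 60.39 m/s.
Vertical motion (up positive, ground at y = 0): 4.900 t² − (60.39) t − 9.37 = 0, so t = (60.39 + √(60.39² + 2·9.80·9.37)) / 9.80 = (60.39 + 61.89) / 9.80 = 12.48 s.
Horizontal distance: R = vₓ t = 26.63 × 12.48 = 332.3 m.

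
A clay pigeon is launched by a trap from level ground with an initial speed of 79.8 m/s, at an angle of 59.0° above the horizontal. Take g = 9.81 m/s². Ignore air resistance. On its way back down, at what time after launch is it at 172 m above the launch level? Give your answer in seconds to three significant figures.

Components: vₓ = 79.80 cos 59.0° = 41.10 m/s, v_y0 = 79.80 sin 59.0° = 68.40 m/s.
Require v_y0 t − ½ g t² = 172, i.e. 4.905 t² − 68.40 t + 172 = 0.
Quadratic formula: t = (68.40 ± √1304.2) / 9.81 = (68.40 ± 36.11) / 9.81 → t = 3.291 s or 10.65 s.
The descending-branch root is 10.65 s.

10.7 s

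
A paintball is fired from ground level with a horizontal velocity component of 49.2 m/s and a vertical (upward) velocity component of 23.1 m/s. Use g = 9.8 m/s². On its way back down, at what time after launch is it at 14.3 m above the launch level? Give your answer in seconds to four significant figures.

Height y(t) = 23.10 t − 4.900 t² = 14.3 gives 4.900 t² − 23.10 t + 14.3 = 0.
Quadratic formula: t = (23.10 ± √253.33) / 9.80 = (23.10 ± 15.92) / 9.80 → t = 0.7330 s or 3.981 s.
The descending-branch root is 3.981 s.

3.981 s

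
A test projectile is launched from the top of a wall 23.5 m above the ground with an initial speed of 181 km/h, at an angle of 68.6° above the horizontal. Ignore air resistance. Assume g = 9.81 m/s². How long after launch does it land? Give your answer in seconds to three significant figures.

10.0 s

Convert: 181 km/h = 181/3.6 = 50.28 m/s.
vₓ = 50.28 cos 68.6° = 18.35 m/s; v_y0 = 50.28 sin 68.6° = 46.81 m/s.
The projectile lands when y = 23.5 + (46.81) t − ½·9.81·t² = 0. Positive root: t = (46.81 + √(46.81² + 2·9.81·23.5)) / 9.81 = (46.81 + 51.50) / 9.81 = 10.02 s.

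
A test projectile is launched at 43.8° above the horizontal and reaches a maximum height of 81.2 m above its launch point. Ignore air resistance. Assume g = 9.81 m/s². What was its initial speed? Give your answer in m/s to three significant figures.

57.7 m/s

At the peak v_y = 0, so v_y0 = √(2gH) = √(2 × 9.81 × 81.2) = 39.91 m/s.
v_y0 = v₀ sin θ ⇒ v₀ = 39.91 / sin 43.8° = 57.67 m/s.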